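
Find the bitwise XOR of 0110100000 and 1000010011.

XOR: 1 when bits differ
  0110100000
^ 1000010011
------------
  1110110011
Decimal: 416 ^ 531 = 947



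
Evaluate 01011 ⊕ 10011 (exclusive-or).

XOR: 1 when bits differ
  01011
^ 10011
-------
  11000
Decimal: 11 ^ 19 = 24



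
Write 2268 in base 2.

Using repeated division by 2:
2268 ÷ 2 = 1134 remainder 0
1134 ÷ 2 = 567 remainder 0
567 ÷ 2 = 283 remainder 1
283 ÷ 2 = 141 remainder 1
141 ÷ 2 = 70 remainder 1
70 ÷ 2 = 35 remainder 0
35 ÷ 2 = 17 remainder 1
17 ÷ 2 = 8 remainder 1
8 ÷ 2 = 4 remainder 0
4 ÷ 2 = 2 remainder 0
2 ÷ 2 = 1 remainder 0
1 ÷ 2 = 0 remainder 1
Reading remainders bottom to top: 100011011100



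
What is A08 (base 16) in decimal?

Expand by place value (powers of 16):
Digit values: A = 10
A08 = 10 × 16^2 + 0 × 16^1 + 8 × 16^0
= 10 × 256 + 0 × 16 + 8 × 1
= 2560 + 0 + 8
= 2568



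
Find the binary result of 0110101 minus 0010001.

Method 1 - Direct subtraction (column by column from the right: bit − bit − borrow-in; if negative, add 2 and borrow 1 from the next column):
borrow: 0000000
        0110101
-       0010001
---------------
        0100100

Method 2 - Add two's complement:
Two's complement of 0010001: invert → 1101110, add 1 → 1101111
  0110101
+ 1101111
---------
 10100100  (end carry out of the top bit = 1)
Discarding the end carry: 0100100
Decimal check:
  0110101 = 32 + 16 + 4 + 1 = 53
  0010001 = 16 + 1 = 17
  53 - 17 = 36, and 0100100 = 32 + 4 = 36 ✓



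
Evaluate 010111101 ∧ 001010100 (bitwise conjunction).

AND: 1 only when both bits are 1
  010111101
& 001010100
-----------
  000010100
Decimal: 189 & 84 = 20



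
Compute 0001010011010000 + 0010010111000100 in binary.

Add column by column from the right: bit + bit + carry-in; write the sum mod 2, carry 1 when the sum is 2 or 3.
carry:  0000101110000000
        0001010011010000
+       0010010111000100
------------------------
       00011101010010100
(the carry out of the leftmost column, 0, becomes the leading bit)
Decimal check:
  0001010011010000 = 4096 + 1024 + 128 + 64 + 16 = 5328
  0010010111000100 = 8192 + 1024 + 256 + 128 + 64 + 4 = 9668
  5328 + 9668 = 14996, and 00011101010010100 = 8192 + 4096 + 2048 + 512 + 128 + 16 + 4 = 14996 ✓



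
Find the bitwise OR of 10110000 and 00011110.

OR: 1 when either bit is 1
  10110000
| 00011110
----------
  10111110
Decimal: 176 | 30 = 190



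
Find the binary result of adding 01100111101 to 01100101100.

Add column by column from the right: bit + bit + carry-in; write the sum mod 2, carry 1 when the sum is 2 or 3.
carry:  11001111000
        01100111101
+       01100101100
-------------------
       011001101001
(the carry out of the leftmost column, 0, becomes the leading bit)
Decimal check:
  01100111101 = 512 + 256 + 32 + 16 + 8 + 4 + 1 = 829
  01100101100 = 512 + 256 + 32 + 8 + 4 = 812
  829 + 812 = 1641, and 011001101001 = 1024 + 512 + 64 + 32 + 8 + 1 = 1641 ✓



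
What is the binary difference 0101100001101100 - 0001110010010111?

Method 1 - Direct subtraction (column by column from the right: bit − bit − borrow-in; if negative, add 2 and borrow 1 from the next column):
borrow: 0111111100101110
        0101100001101100
-       0001110010010111
------------------------
        0011101111010101

Method 2 - Add two's complement:
Two's complement of 0001110010010111: invert → 1110001101101000, add 1 → 1110001101101001
  0101100001101100
+ 1110001101101001
------------------
 10011101111010101  (end carry out of the top bit = 1)
Discarding the end carry: 0011101111010101
Decimal check:
  0101100001101100 = 16384 + 4096 + 2048 + 64 + 32 + 8 + 4 = 22636
  0001110010010111 = 4096 + 2048 + 1024 + 128 + 16 + 4 + 2 + 1 = 7319
  22636 - 7319 = 15317, and 0011101111010101 = 8192 + 4096 + 2048 + 512 + 256 + 128 + 64 + 16 + 4 + 1 = 15317 ✓



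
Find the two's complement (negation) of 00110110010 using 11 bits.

Original: 00110110010
Step 1 - Invert all bits: 11001001101
Step 2 - Add 1: 11001001110
Verification: 00110110010 + 11001001110 = 100000000000; discarding the end carry (carry out of the top bit) leaves the 11-bit value 00000000000, as required for x + (-x)



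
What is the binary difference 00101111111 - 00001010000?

Method 1 - Direct subtraction (column by column from the right: bit − bit − borrow-in; if negative, add 2 and borrow 1 from the next column):
borrow: 00000000000
        00101111111
-       00001010000
-------------------
        00100101111

Method 2 - Add two's complement:
Two's complement of 00001010000: invert → 11110101111, add 1 → 11110110000
  00101111111
+ 11110110000
-------------
 100100101111  (end carry out of the top bit = 1)
Discarding the end carry: 00100101111
Decimal check:
  00101111111 = 256 + 64 + 32 + 16 + 8 + 4 + 2 + 1 = 383
  00001010000 = 64 + 16 = 80
  383 - 80 = 303, and 00100101111 = 256 + 32 + 8 + 4 + 2 + 1 = 303 ✓



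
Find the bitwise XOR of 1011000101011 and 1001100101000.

XOR: 1 when bits differ
  1011000101011
^ 1001100101000
---------------
  0010100000011
Decimal: 5675 ^ 4904 = 1283



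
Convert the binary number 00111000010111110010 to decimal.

Sum of powers of 2 for each 1-bit:
2^1 + 2^4 + 2^5 + 2^6 + 2^7 + 2^8 + 2^10 + 2^15 + 2^16 + 2^17
= 2 + 16 + 32 + 64 + 128 + 256 + 1024 + 32768 + 65536 + 131072
= 230898



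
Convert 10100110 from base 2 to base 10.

Sum of powers of 2 for each 1-bit:
2^1 + 2^2 + 2^5 + 2^7
= 2 + 4 + 32 + 128
= 166



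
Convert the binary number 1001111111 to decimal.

Sum of powers of 2 for each 1-bit:
2^0 + 2^1 + 2^2 + 2^3 + 2^4 + 2^5 + 2^6 + 2^9
= 1 + 2 + 4 + 8 + 16 + 32 + 64 + 512
= 639



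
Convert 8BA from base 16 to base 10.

Expand by place value (powers of 16):
Digit values: B = 11, A = 10
8BA = 8 × 16^2 + 11 × 16^1 + 10 × 16^0
= 8 × 256 + 11 × 16 + 10 × 1
= 2048 + 176 + 10
= 2234



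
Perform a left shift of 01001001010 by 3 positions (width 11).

Original: 01001001010 (decimal 586)
Shift left by 3 positions
Append 3 zeros on the right and drop the 3 high bits that overflow the 11-bit width
Result: 01001010000 (decimal 592)
Equivalent: 586 << 3 = 586 × 2^3 = 4688, truncated to 11 bits = 592



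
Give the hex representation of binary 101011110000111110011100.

Group into 4-bit nibbles from right:
  1010 = A
  1111 = F
  0000 = 0
  1111 = F
  1001 = 9
  1100 = C
Result: AF0F9C



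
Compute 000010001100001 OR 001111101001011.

OR: 1 when either bit is 1
  000010001100001
| 001111101001011
-----------------
  001111101101011
Decimal: 1121 | 8011 = 8043



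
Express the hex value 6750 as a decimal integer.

Expand by place value (powers of 16):
6750 = 6 × 16^3 + 7 × 16^2 + 5 × 16^1 + 0 × 16^0
= 6 × 4096 + 7 × 256 + 5 × 16 + 0 × 1
= 24576 + 1792 + 80 + 0
= 26448



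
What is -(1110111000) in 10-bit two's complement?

Original (sign bit 1, negative): 1110111000
Step 1 - Invert all bits: 0001000111
Step 2 - Add 1: 0001001000
Verification: 1110111000 + 0001001000 = 10000000000; discarding the end carry (carry out of the top bit) leaves the 10-bit value 0000000000, as required for x + (-x)



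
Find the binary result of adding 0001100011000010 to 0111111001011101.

Add column by column from the right: bit + bit + carry-in; write the sum mod 2, carry 1 when the sum is 2 or 3.
carry:  1111000110000000
        0001100011000010
+       0111111001011101
------------------------
       01001011100011111
(the carry out of the leftmost column, 0, becomes the leading bit)
Decimal check:
  0001100011000010 = 4096 + 2048 + 128 + 64 + 2 = 6338
  0111111001011101 = 16384 + 8192 + 4096 + 2048 + 1024 + 512 + 64 + 16 + 8 + 4 + 1 = 32349
  6338 + 32349 = 38687, and 01001011100011111 = 32768 + 4096 + 1024 + 512 + 256 + 16 + 8 + 4 + 2 + 1 = 38687 ✓



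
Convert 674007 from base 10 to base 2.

Using repeated division by 2:
674007 ÷ 2 = 337003 remainder 1
337003 ÷ 2 = 168501 remainder 1
168501 ÷ 2 = 84250 remainder 1
84250 ÷ 2 = 42125 remainder 0
42125 ÷ 2 = 21062 remainder 1
21062 ÷ 2 = 10531 remainder 0
10531 ÷ 2 = 5265 remainder 1
5265 ÷ 2 = 2632 remainder 1
2632 ÷ 2 = 1316 remainder 0
1316 ÷ 2 = 658 remainder 0
658 ÷ 2 = 329 remainder 0
329 ÷ 2 = 164 remainder 1
164 ÷ 2 = 82 remainder 0
82 ÷ 2 = 41 remainder 0
41 ÷ 2 = 20 remainder 1
20 ÷ 2 = 10 remainder 0
10 ÷ 2 = 5 remainder 0
5 ÷ 2 = 2 remainder 1
2 ÷ 2 = 1 remainder 0
1 ÷ 2 = 0 remainder 1
Reading remainders bottom to top: 10100100100011010111



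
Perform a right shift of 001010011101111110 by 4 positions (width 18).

Original: 001010011101111110 (decimal 42878)
Shift right by 4 positions
Drop the 4 low bits; fill with zeros on the left
Result: 000000101001110111 (decimal 2679)
Equivalent: 42878 >> 4 = 42878 ÷ 2^4 = 2679



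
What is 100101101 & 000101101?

AND: 1 only when both bits are 1
  100101101
& 000101101
-----------
  000101101
Decimal: 301 & 45 = 45



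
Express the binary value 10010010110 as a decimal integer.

Sum of powers of 2 for each 1-bit:
2^1 + 2^2 + 2^4 + 2^7 + 2^10
= 2 + 4 + 16 + 128 + 1024
= 1174



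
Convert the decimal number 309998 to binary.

Using repeated division by 2:
309998 ÷ 2 = 154999 remainder 0
154999 ÷ 2 = 77499 remainder 1
77499 ÷ 2 = 38749 remainder 1
38749 ÷ 2 = 19374 remainder 1
19374 ÷ 2 = 9687 remainder 0
9687 ÷ 2 = 4843 remainder 1
4843 ÷ 2 = 2421 remainder 1
2421 ÷ 2 = 1210 remainder 1
1210 ÷ 2 = 605 remainder 0
605 ÷ 2 = 302 remainder 1
302 ÷ 2 = 151 remainder 0
151 ÷ 2 = 75 remainder 1
75 ÷ 2 = 37 remainder 1
37 ÷ 2 = 18 remainder 1
18 ÷ 2 = 9 remainder 0
9 ÷ 2 = 4 remainder 1
4 ÷ 2 = 2 remainder 0
2 ÷ 2 = 1 remainder 0
1 ÷ 2 = 0 remainder 1
Reading remainders bottom to top: 1001011101011101110



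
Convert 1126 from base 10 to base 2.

Using repeated division by 2:
1126 ÷ 2 = 563 remainder 0
563 ÷ 2 = 281 remainder 1
281 ÷ 2 = 140 remainder 1
140 ÷ 2 = 70 remainder 0
70 ÷ 2 = 35 remainder 0
35 ÷ 2 = 17 remainder 1
17 ÷ 2 = 8 remainder 1
8 ÷ 2 = 4 remainder 0
4 ÷ 2 = 2 remainder 0
2 ÷ 2 = 1 remainder 0
1 ÷ 2 = 0 remainder 1
Reading remainders bottom to top: 10001100110



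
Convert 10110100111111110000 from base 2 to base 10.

Sum of powers of 2 for each 1-bit:
2^4 + 2^5 + 2^6 + 2^7 + 2^8 + 2^9 + 2^10 + 2^11 + 2^14 + 2^16 + 2^17 + 2^19
= 16 + 32 + 64 + 128 + 256 + 512 + 1024 + 2048 + 16384 + 65536 + 131072 + 524288
= 741360



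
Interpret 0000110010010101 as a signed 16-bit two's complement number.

Binary: 0000110010010101
Sign bit: 0 (non-negative)
Read directly as an unsigned value:
0000110010010101 = 2048 + 1024 + 128 + 16 + 4 + 1 = 3221
Value: 3221



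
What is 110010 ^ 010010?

XOR: 1 when bits differ
  110010
^ 010010
--------
  100000
Decimal: 50 ^ 18 = 32



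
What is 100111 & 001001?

AND: 1 only when both bits are 1
  100111
& 001001
--------
  000001
Decimal: 39 & 9 = 1



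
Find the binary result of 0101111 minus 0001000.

Method 1 - Direct subtraction (column by column from the right: bit − bit − borrow-in; if negative, add 2 and borrow 1 from the next column):
borrow: 0000000
        0101111
-       0001000
---------------
        0100111

Method 2 - Add two's complement:
Two's complement of 0001000: invert → 1110111, add 1 → 1111000
  0101111
+ 1111000
---------
 10100111  (end carry out of the top bit = 1)
Discarding the end carry: 0100111
Decimal check:
  0101111 = 32 + 8 + 4 + 2 + 1 = 47
  0001000 = 8
  47 - 8 = 39, and 0100111 = 32 + 4 + 2 + 1 = 39 ✓



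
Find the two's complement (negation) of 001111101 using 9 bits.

Original: 001111101
Step 1 - Invert all bits: 110000010
Step 2 - Add 1: 110000011
Verification: 001111101 + 110000011 = 1000000000; discarding the end carry (carry out of the top bit) leaves the 9-bit value 000000000, as required for x + (-x)



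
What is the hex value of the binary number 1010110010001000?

Group into 4-bit nibbles from right:
  1010 = A
  1100 = C
  1000 = 8
  1000 = 8
Result: AC88



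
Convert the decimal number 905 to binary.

Using repeated division by 2:
905 ÷ 2 = 452 remainder 1
452 ÷ 2 = 226 remainder 0
226 ÷ 2 = 113 remainder 0
113 ÷ 2 = 56 remainder 1
56 ÷ 2 = 28 remainder 0
28 ÷ 2 = 14 remainder 0
14 ÷ 2 = 7 remainder 0
7 ÷ 2 = 3 remainder 1
3 ÷ 2 = 1 remainder 1
1 ÷ 2 = 0 remainder 1
Reading remainders bottom to top: 1110001001



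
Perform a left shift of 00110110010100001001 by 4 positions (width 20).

Original: 00110110010100001001 (decimal 222473)
Shift left by 4 positions
Append 4 zeros on the right and drop the 4 high bits that overflow the 20-bit width
Result: 01100101000010010000 (decimal 413840)
Equivalent: 222473 << 4 = 222473 × 2^4 = 3559568, truncated to 20 bits = 413840



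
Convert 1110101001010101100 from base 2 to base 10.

Sum of powers of 2 for each 1-bit:
2^2 + 2^3 + 2^5 + 2^7 + 2^9 + 2^12 + 2^14 + 2^16 + 2^17 + 2^18
= 4 + 8 + 32 + 128 + 512 + 4096 + 16384 + 65536 + 131072 + 262144
= 479916



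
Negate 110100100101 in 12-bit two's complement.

Original (sign bit 1, negative): 110100100101
Step 1 - Invert all bits: 001011011010
Step 2 - Add 1: 001011011011
Verification: 110100100101 + 001011011011 = 1000000000000; discarding the end carry (carry out of the top bit) leaves the 12-bit value 000000000000, as required for x + (-x)



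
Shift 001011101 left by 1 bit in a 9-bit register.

Original: 001011101 (decimal 93)
Shift left by 1 position
Append 1 zero on the right
Result: 010111010 (decimal 186)
Equivalent: 93 << 1 = 93 × 2^1 = 186



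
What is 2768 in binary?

Using repeated division by 2:
2768 ÷ 2 = 1384 remainder 0
1384 ÷ 2 = 692 remainder 0
692 ÷ 2 = 346 remainder 0
346 ÷ 2 = 173 remainder 0
173 ÷ 2 = 86 remainder 1
86 ÷ 2 = 43 remainder 0
43 ÷ 2 = 21 remainder 1
21 ÷ 2 = 10 remainder 1
10 ÷ 2 = 5 remainder 0
5 ÷ 2 = 2 remainder 1
2 ÷ 2 = 1 remainder 0
1 ÷ 2 = 0 remainder 1
Reading remainders bottom to top: 101011010000



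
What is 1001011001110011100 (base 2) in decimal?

Sum of powers of 2 for each 1-bit:
2^2 + 2^3 + 2^4 + 2^7 + 2^8 + 2^9 + 2^12 + 2^13 + 2^15 + 2^18
= 4 + 8 + 16 + 128 + 256 + 512 + 4096 + 8192 + 32768 + 262144
= 308124



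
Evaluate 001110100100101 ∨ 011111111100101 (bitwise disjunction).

OR: 1 when either bit is 1
  001110100100101
| 011111111100101
-----------------
  011111111100101
Decimal: 7461 | 16357 = 16357



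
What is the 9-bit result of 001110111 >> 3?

Original: 001110111 (decimal 119)
Shift right by 3 positions
Drop the 3 low bits; fill with zeros on the left
Result: 000001110 (decimal 14)
Equivalent: 119 >> 3 = 119 ÷ 2^3 = 14



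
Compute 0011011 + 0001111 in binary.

Add column by column from the right: bit + bit + carry-in; write the sum mod 2, carry 1 when the sum is 2 or 3.
carry:  0111110
        0011011
+       0001111
---------------
       00101010
(the carry out of the leftmost column, 0, becomes the leading bit)
Decimal check:
  0011011 = 16 + 8 + 2 + 1 = 27
  0001111 = 8 + 4 + 2 + 1 = 15
  27 + 15 = 42, and 00101010 = 32 + 8 + 2 = 42 ✓



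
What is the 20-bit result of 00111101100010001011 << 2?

Original: 00111101100010001011 (decimal 252043)
Shift left by 2 positions
Append 2 zeros on the right
Result: 11110110001000101100 (decimal 1008172)
Equivalent: 252043 << 2 = 252043 × 2^2 = 1008172



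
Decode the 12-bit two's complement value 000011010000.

Binary: 000011010000
Sign bit: 0 (non-negative)
Read directly as an unsigned value:
000011010000 = 128 + 64 + 16 = 208
Value: 208



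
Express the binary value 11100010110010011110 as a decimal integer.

Sum of powers of 2 for each 1-bit:
2^1 + 2^2 + 2^3 + 2^4 + 2^7 + 2^10 + 2^11 + 2^13 + 2^17 + 2^18 + 2^19
= 2 + 4 + 8 + 16 + 128 + 1024 + 2048 + 8192 + 131072 + 262144 + 524288
= 928926



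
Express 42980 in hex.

Using repeated division by 16 (digits 10–15 are A–F):
42980 ÷ 16 = 2686 remainder 4
2686 ÷ 16 = 167 remainder 14 (E)
167 ÷ 16 = 10 remainder 7
10 ÷ 16 = 0 remainder 10 (A)
Reading remainders bottom to top: A7E4



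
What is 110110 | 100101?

OR: 1 when either bit is 1
  110110
| 100101
--------
  110111
Decimal: 54 | 37 = 55



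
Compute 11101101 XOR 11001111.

XOR: 1 when bits differ
  11101101
^ 11001111
----------
  00100010
Decimal: 237 ^ 207 = 34



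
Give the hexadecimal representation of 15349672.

Using repeated division by 16 (digits 10–15 are A–F):
15349672 ÷ 16 = 959354 remainder 8
959354 ÷ 16 = 59959 remainder 10 (A)
59959 ÷ 16 = 3747 remainder 7
3747 ÷ 16 = 234 remainder 3
234 ÷ 16 = 14 remainder 10 (A)
14 ÷ 16 = 0 remainder 14 (E)
Reading remainders bottom to top: EA37A8



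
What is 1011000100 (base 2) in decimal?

Sum of powers of 2 for each 1-bit:
2^2 + 2^6 + 2^7 + 2^9
= 4 + 64 + 128 + 512
= 708



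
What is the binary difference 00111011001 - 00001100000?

Method 1 - Direct subtraction (column by column from the right: bit − bit − borrow-in; if negative, add 2 and borrow 1 from the next column):
borrow: 00011000000
        00111011001
-       00001100000
-------------------
        00101111001

Method 2 - Add two's complement:
Two's complement of 00001100000: invert → 11110011111, add 1 → 11110100000
  00111011001
+ 11110100000
-------------
 100101111001  (end carry out of the top bit = 1)
Discarding the end carry: 00101111001
Decimal check:
  00111011001 = 256 + 128 + 64 + 16 + 8 + 1 = 473
  00001100000 = 64 + 32 = 96
  473 - 96 = 377, and 00101111001 = 256 + 64 + 32 + 16 + 8 + 1 = 377 ✓



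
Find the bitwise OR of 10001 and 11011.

OR: 1 when either bit is 1
  10001
| 11011
-------
  11011
Decimal: 17 | 27 = 27



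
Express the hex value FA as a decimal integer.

Expand by place value (powers of 16):
Digit values: F = 15, A = 10
FA = 15 × 16^1 + 10 × 16^0
= 15 × 16 + 10 × 1
= 240 + 10
= 250



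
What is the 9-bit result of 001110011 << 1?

Original: 001110011 (decimal 115)
Shift left by 1 position
Append 1 zero on the right
Result: 011100110 (decimal 230)
Equivalent: 115 << 1 = 115 × 2^1 = 230



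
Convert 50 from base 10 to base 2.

Using repeated division by 2:
50 ÷ 2 = 25 remainder 0
25 ÷ 2 = 12 remainder 1
12 ÷ 2 = 6 remainder 0
6 ÷ 2 = 3 remainder 0
3 ÷ 2 = 1 remainder 1
1 ÷ 2 = 0 remainder 1
Reading remainders bottom to top: 110010



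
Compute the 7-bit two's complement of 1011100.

Original (sign bit 1, negative): 1011100
Step 1 - Invert all bits: 0100011
Step 2 - Add 1: 0100100
Verification: 1011100 + 0100100 = 10000000; discarding the end carry (carry out of the top bit) leaves the 7-bit value 0000000, as required for x + (-x)



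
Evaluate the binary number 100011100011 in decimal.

Sum of powers of 2 for each 1-bit:
2^0 + 2^1 + 2^5 + 2^6 + 2^7 + 2^11
= 1 + 2 + 32 + 64 + 128 + 2048
= 2275



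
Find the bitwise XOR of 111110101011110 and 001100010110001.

XOR: 1 when bits differ
  111110101011110
^ 001100010110001
-----------------
  110010111101111
Decimal: 32094 ^ 6321 = 26095



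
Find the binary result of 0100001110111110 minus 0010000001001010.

Method 1 - Direct subtraction (column by column from the right: bit − bit − borrow-in; if negative, add 2 and borrow 1 from the next column):
borrow: 0100000010000000
        0100001110111110
-       0010000001001010
------------------------
        0010001101110100

Method 2 - Add two's complement:
Two's complement of 0010000001001010: invert → 1101111110110101, add 1 → 1101111110110110
  0100001110111110
+ 1101111110110110
------------------
 10010001101110100  (end carry out of the top bit = 1)
Discarding the end carry: 0010001101110100
Decimal check:
  0100001110111110 = 16384 + 512 + 256 + 128 + 32 + 16 + 8 + 4 + 2 = 17342
  0010000001001010 = 8192 + 64 + 8 + 2 = 8266
  17342 - 8266 = 9076, and 0010001101110100 = 8192 + 512 + 256 + 64 + 32 + 16 + 4 = 9076 ✓



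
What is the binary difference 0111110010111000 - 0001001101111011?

Method 1 - Direct subtraction (column by column from the right: bit − bit − borrow-in; if negative, add 2 and borrow 1 from the next column):
borrow: 0000011011111110
        0111110010111000
-       0001001101111011
------------------------
        0110100100111101

Method 2 - Add two's complement:
Two's complement of 0001001101111011: invert → 1110110010000100, add 1 → 1110110010000101
  0111110010111000
+ 1110110010000101
------------------
 10110100100111101  (end carry out of the top bit = 1)
Discarding the end carry: 0110100100111101
Decimal check:
  0111110010111000 = 16384 + 8192 + 4096 + 2048 + 1024 + 128 + 32 + 16 + 8 = 31928
  0001001101111011 = 4096 + 512 + 256 + 64 + 32 + 16 + 8 + 2 + 1 = 4987
  31928 - 4987 = 26941, and 0110100100111101 = 16384 + 8192 + 2048 + 256 + 32 + 16 + 8 + 4 + 1 = 26941 ✓



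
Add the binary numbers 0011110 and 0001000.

Add column by column from the right: bit + bit + carry-in; write the sum mod 2, carry 1 when the sum is 2 or 3.
carry:  0110000
        0011110
+       0001000
---------------
       00100110
(the carry out of the leftmost column, 0, becomes the leading bit)
Decimal check:
  0011110 = 16 + 8 + 4 + 2 = 30
  0001000 = 8
  30 + 8 = 38, and 00100110 = 32 + 4 + 2 = 38 ✓



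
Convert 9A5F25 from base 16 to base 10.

Expand by place value (powers of 16):
Digit values: A = 10, F = 15
9A5F25 = 9 × 16^5 + 10 × 16^4 + 5 × 16^3 + 15 × 16^2 + 2 × 16^1 + 5 × 16^0
= 9 × 1048576 + 10 × 65536 + 5 × 4096 + 15 × 256 + 2 × 16 + 5 × 1
= 9437184 + 655360 + 20480 + 3840 + 32 + 5
= 10116901



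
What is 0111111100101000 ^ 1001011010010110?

XOR: 1 when bits differ
  0111111100101000
^ 1001011010010110
------------------
  1110100110111110
Decimal: 32552 ^ 38550 = 59838



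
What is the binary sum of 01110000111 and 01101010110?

Add column by column from the right: bit + bit + carry-in; write the sum mod 2, carry 1 when the sum is 2 or 3.
carry:  11000001100
        01110000111
+       01101010110
-------------------
       011011011101
(the carry out of the leftmost column, 0, becomes the leading bit)
Decimal check:
  01110000111 = 512 + 256 + 128 + 4 + 2 + 1 = 903
  01101010110 = 512 + 256 + 64 + 16 + 4 + 2 = 854
  903 + 854 = 1757, and 011011011101 = 1024 + 512 + 128 + 64 + 16 + 8 + 4 + 1 = 1757 ✓



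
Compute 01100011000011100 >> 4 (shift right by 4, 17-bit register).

Original: 01100011000011100 (decimal 50716)
Shift right by 4 positions
Drop the 4 low bits; fill with zeros on the left
Result: 00000110001100001 (decimal 3169)
Equivalent: 50716 >> 4 = 50716 ÷ 2^4 = 3169



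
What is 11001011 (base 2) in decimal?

Sum of powers of 2 for each 1-bit:
2^0 + 2^1 + 2^3 + 2^6 + 2^7
= 1 + 2 + 8 + 64 + 128
= 203



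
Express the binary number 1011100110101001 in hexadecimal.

Group into 4-bit nibbles from right:
  1011 = B
  1001 = 9
  1010 = A
  1001 = 9
Result: B9A9



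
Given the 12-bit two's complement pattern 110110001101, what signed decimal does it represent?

Binary: 110110001101
Sign bit: 1 (negative)
Invert: 001001110010
Add 1:  001001110011
Magnitude: 001001110011 = 512 + 64 + 32 + 16 + 2 + 1 = 627
Value: -627



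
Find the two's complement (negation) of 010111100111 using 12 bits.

Original: 010111100111
Step 1 - Invert all bits: 101000011000
Step 2 - Add 1: 101000011001
Verification: 010111100111 + 101000011001 = 1000000000000; discarding the end carry (carry out of the top bit) leaves the 12-bit value 000000000000, as required for x + (-x)



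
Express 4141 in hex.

Using repeated division by 16 (digits 10–15 are A–F):
4141 ÷ 16 = 258 remainder 13 (D)
258 ÷ 16 = 16 remainder 2
16 ÷ 16 = 1 remainder 0
1 ÷ 16 = 0 remainder 1
Reading remainders bottom to top: 102D



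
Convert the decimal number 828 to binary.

Using repeated division by 2:
828 ÷ 2 = 414 remainder 0
414 ÷ 2 = 207 remainder 0
207 ÷ 2 = 103 remainder 1
103 ÷ 2 = 51 remainder 1
51 ÷ 2 = 25 remainder 1
25 ÷ 2 = 12 remainder 1
12 ÷ 2 = 6 remainder 0
6 ÷ 2 = 3 remainder 0
3 ÷ 2 = 1 remainder 1
1 ÷ 2 = 0 remainder 1
Reading remainders bottom to top: 1100111100



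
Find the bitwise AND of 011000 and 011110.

AND: 1 only when both bits are 1
  011000
& 011110
--------
  011000
Decimal: 24 & 30 = 24



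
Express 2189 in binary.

Using repeated division by 2:
2189 ÷ 2 = 1094 remainder 1
1094 ÷ 2 = 547 remainder 0
547 ÷ 2 = 273 remainder 1
273 ÷ 2 = 136 remainder 1
136 ÷ 2 = 68 remainder 0
68 ÷ 2 = 34 remainder 0
34 ÷ 2 = 17 remainder 0
17 ÷ 2 = 8 remainder 1
8 ÷ 2 = 4 remainder 0
4 ÷ 2 = 2 remainder 0
2 ÷ 2 = 1 remainder 0
1 ÷ 2 = 0 remainder 1
Reading remainders bottom to top: 100010001101



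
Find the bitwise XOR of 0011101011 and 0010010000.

XOR: 1 when bits differ
  0011101011
^ 0010010000
------------
  0001111011
Decimal: 235 ^ 144 = 123



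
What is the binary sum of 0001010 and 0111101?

Add column by column from the right: bit + bit + carry-in; write the sum mod 2, carry 1 when the sum is 2 or 3.
carry:  1110000
        0001010
+       0111101
---------------
       01000111
(the carry out of the leftmost column, 0, becomes the leading bit)
Decimal check:
  0001010 = 8 + 2 = 10
  0111101 = 32 + 16 + 8 + 4 + 1 = 61
  10 + 61 = 71, and 01000111 = 64 + 4 + 2 + 1 = 71 ✓



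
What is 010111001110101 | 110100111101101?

OR: 1 when either bit is 1
  010111001110101
| 110100111101101
-----------------
  110111111111101
Decimal: 11893 | 27117 = 28669



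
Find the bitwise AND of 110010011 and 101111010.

AND: 1 only when both bits are 1
  110010011
& 101111010
-----------
  100010010
Decimal: 403 & 378 = 274



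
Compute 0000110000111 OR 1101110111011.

OR: 1 when either bit is 1
  0000110000111
| 1101110111011
---------------
  1101110111111
Decimal: 391 | 7099 = 7103



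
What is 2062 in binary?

Using repeated division by 2:
2062 ÷ 2 = 1031 remainder 0
1031 ÷ 2 = 515 remainder 1
515 ÷ 2 = 257 remainder 1
257 ÷ 2 = 128 remainder 1
128 ÷ 2 = 64 remainder 0
64 ÷ 2 = 32 remainder 0
32 ÷ 2 = 16 remainder 0
16 ÷ 2 = 8 remainder 0
8 ÷ 2 = 4 remainder 0
4 ÷ 2 = 2 remainder 0
2 ÷ 2 = 1 remainder 0
1 ÷ 2 = 0 remainder 1
Reading remainders bottom to top: 100000001110



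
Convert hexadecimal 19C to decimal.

Expand by place value (powers of 16):
Digit values: C = 12
19C = 1 × 16^2 + 9 × 16^1 + 12 × 16^0
= 1 × 256 + 9 × 16 + 12 × 1
= 256 + 144 + 12
= 412



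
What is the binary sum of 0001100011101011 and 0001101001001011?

Add column by column from the right: bit + bit + carry-in; write the sum mod 2, carry 1 when the sum is 2 or 3.
carry:  0011000110010110
        0001100011101011
+       0001101001001011
------------------------
       00011001100110110
(the carry out of the leftmost column, 0, becomes the leading bit)
Decimal check:
  0001100011101011 = 4096 + 2048 + 128 + 64 + 32 + 8 + 2 + 1 = 6379
  0001101001001011 = 4096 + 2048 + 512 + 64 + 8 + 2 + 1 = 6731
  6379 + 6731 = 13110, and 00011001100110110 = 8192 + 4096 + 512 + 256 + 32 + 16 + 4 + 2 = 13110 ✓



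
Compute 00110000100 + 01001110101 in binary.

Add column by column from the right: bit + bit + carry-in; write the sum mod 2, carry 1 when the sum is 2 or 3.
carry:  00000001000
        00110000100
+       01001110101
-------------------
       001111111001
(the carry out of the leftmost column, 0, becomes the leading bit)
Decimal check:
  00110000100 = 256 + 128 + 4 = 388
  01001110101 = 512 + 64 + 32 + 16 + 4 + 1 = 629
  388 + 629 = 1017, and 001111111001 = 512 + 256 + 128 + 64 + 32 + 16 + 8 + 1 = 1017 ✓



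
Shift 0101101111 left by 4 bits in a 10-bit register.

Original: 0101101111 (decimal 367)
Shift left by 4 positions
Append 4 zeros on the right and drop the 4 high bits that overflow the 10-bit width
Result: 1011110000 (decimal 752)
Equivalent: 367 << 4 = 367 × 2^4 = 5872, truncated to 10 bits = 752



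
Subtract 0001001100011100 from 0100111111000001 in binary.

Method 1 - Direct subtraction (column by column from the right: bit − bit − borrow-in; if negative, add 2 and borrow 1 from the next column):
borrow: 0110000001111000
        0100111111000001
-       0001001100011100
------------------------
        0011110010100101

Method 2 - Add two's complement:
Two's complement of 0001001100011100: invert → 1110110011100011, add 1 → 1110110011100100
  0100111111000001
+ 1110110011100100
------------------
 10011110010100101  (end carry out of the top bit = 1)
Discarding the end carry: 0011110010100101
Decimal check:
  0100111111000001 = 16384 + 2048 + 1024 + 512 + 256 + 128 + 64 + 1 = 20417
  0001001100011100 = 4096 + 512 + 256 + 16 + 8 + 4 = 4892
  20417 - 4892 = 15525, and 0011110010100101 = 8192 + 4096 + 2048 + 1024 + 128 + 32 + 4 + 1 = 15525 ✓



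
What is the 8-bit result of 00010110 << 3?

Original: 00010110 (decimal 22)
Shift left by 3 positions
Append 3 zeros on the right
Result: 10110000 (decimal 176)
Equivalent: 22 << 3 = 22 × 2^3 = 176



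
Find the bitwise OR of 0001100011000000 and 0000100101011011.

OR: 1 when either bit is 1
  0001100011000000
| 0000100101011011
------------------
  0001100111011011
Decimal: 6336 | 2395 = 6619



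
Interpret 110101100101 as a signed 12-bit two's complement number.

Binary: 110101100101
Sign bit: 1 (negative)
Invert: 001010011010
Add 1:  001010011011
Magnitude: 001010011011 = 512 + 128 + 16 + 8 + 2 + 1 = 667
Value: -667



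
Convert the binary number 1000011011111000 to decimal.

Sum of powers of 2 for each 1-bit:
2^3 + 2^4 + 2^5 + 2^6 + 2^7 + 2^9 + 2^10 + 2^15
= 8 + 16 + 32 + 64 + 128 + 512 + 1024 + 32768
= 34552



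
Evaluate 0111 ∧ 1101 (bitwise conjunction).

AND: 1 only when both bits are 1
  0111
& 1101
------
  0101
Decimal: 7 & 13 = 5



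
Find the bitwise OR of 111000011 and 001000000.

OR: 1 when either bit is 1
  111000011
| 001000000
-----------
  111000011
Decimal: 451 | 64 = 451



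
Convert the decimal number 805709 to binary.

Using repeated division by 2:
805709 ÷ 2 = 402854 remainder 1
402854 ÷ 2 = 201427 remainder 0
201427 ÷ 2 = 100713 remainder 1
100713 ÷ 2 = 50356 remainder 1
50356 ÷ 2 = 25178 remainder 0
25178 ÷ 2 = 12589 remainder 0
12589 ÷ 2 = 6294 remainder 1
6294 ÷ 2 = 3147 remainder 0
3147 ÷ 2 = 1573 remainder 1
1573 ÷ 2 = 786 remainder 1
786 ÷ 2 = 393 remainder 0
393 ÷ 2 = 196 remainder 1
196 ÷ 2 = 98 remainder 0
98 ÷ 2 = 49 remainder 0
49 ÷ 2 = 24 remainder 1
24 ÷ 2 = 12 remainder 0
12 ÷ 2 = 6 remainder 0
6 ÷ 2 = 3 remainder 0
3 ÷ 2 = 1 remainder 1
1 ÷ 2 = 0 remainder 1
Reading remainders bottom to top: 11000100101101001101



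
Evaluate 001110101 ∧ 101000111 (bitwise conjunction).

AND: 1 only when both bits are 1
  001110101
& 101000111
-----------
  001000101
Decimal: 117 & 327 = 69



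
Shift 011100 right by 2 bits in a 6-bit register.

Original: 011100 (decimal 28)
Shift right by 2 positions
Drop the 2 low bits; fill with zeros on the left
Result: 000111 (decimal 7)
Equivalent: 28 >> 2 = 28 ÷ 2^2 = 7



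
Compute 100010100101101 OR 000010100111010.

OR: 1 when either bit is 1
  100010100101101
| 000010100111010
-----------------
  100010100111111
Decimal: 17709 | 1338 = 17727



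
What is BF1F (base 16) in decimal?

Expand by place value (powers of 16):
Digit values: B = 11, F = 15
BF1F = 11 × 16^3 + 15 × 16^2 + 1 × 16^1 + 15 × 16^0
= 11 × 4096 + 15 × 256 + 1 × 16 + 15 × 1
= 45056 + 3840 + 16 + 15
= 48927



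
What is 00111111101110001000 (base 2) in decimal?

Sum of powers of 2 for each 1-bit:
2^3 + 2^7 + 2^8 + 2^9 + 2^11 + 2^12 + 2^13 + 2^14 + 2^15 + 2^16 + 2^17
= 8 + 128 + 256 + 512 + 2048 + 4096 + 8192 + 16384 + 32768 + 65536 + 131072
= 261000



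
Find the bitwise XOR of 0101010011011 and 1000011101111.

XOR: 1 when bits differ
  0101010011011
^ 1000011101111
---------------
  1101001110100
Decimal: 2715 ^ 4335 = 6772



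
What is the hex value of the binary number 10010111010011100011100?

Group into 4-bit nibbles from right:
  0100 = 4
  1011 = B
  1010 = A
  0111 = 7
  0001 = 1
  1100 = C
Result: 4BA71C



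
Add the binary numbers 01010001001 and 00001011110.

Add column by column from the right: bit + bit + carry-in; write the sum mod 2, carry 1 when the sum is 2 or 3.
carry:  00000110000
        01010001001
+       00001011110
-------------------
       001011100111
(the carry out of the leftmost column, 0, becomes the leading bit)
Decimal check:
  01010001001 = 512 + 128 + 8 + 1 = 649
  00001011110 = 64 + 16 + 8 + 4 + 2 = 94
  649 + 94 = 743, and 001011100111 = 512 + 128 + 64 + 32 + 4 + 2 + 1 = 743 ✓



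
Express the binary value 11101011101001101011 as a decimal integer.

Sum of powers of 2 for each 1-bit:
2^0 + 2^1 + 2^3 + 2^5 + 2^6 + 2^9 + 2^11 + 2^12 + 2^13 + 2^15 + 2^17 + 2^18 + 2^19
= 1 + 2 + 8 + 32 + 64 + 512 + 2048 + 4096 + 8192 + 32768 + 131072 + 262144 + 524288
= 965227



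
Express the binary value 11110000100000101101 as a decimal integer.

Sum of powers of 2 for each 1-bit:
2^0 + 2^2 + 2^3 + 2^5 + 2^11 + 2^16 + 2^17 + 2^18 + 2^19
= 1 + 4 + 8 + 32 + 2048 + 65536 + 131072 + 262144 + 524288
= 985133



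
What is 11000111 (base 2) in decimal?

Sum of powers of 2 for each 1-bit:
2^0 + 2^1 + 2^2 + 2^6 + 2^7
= 1 + 2 + 4 + 64 + 128
= 199



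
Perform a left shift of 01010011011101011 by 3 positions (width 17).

Original: 01010011011101011 (decimal 42731)
Shift left by 3 positions
Append 3 zeros on the right and drop the 3 high bits that overflow the 17-bit width
Result: 10011011101011000 (decimal 79704)
Equivalent: 42731 << 3 = 42731 × 2^3 = 341848, truncated to 17 bits = 79704



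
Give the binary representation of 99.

Using repeated division by 2:
99 ÷ 2 = 49 remainder 1
49 ÷ 2 = 24 remainder 1
24 ÷ 2 = 12 remainder 0
12 ÷ 2 = 6 remainder 0
6 ÷ 2 = 3 remainder 0
3 ÷ 2 = 1 remainder 1
1 ÷ 2 = 0 remainder 1
Reading remainders bottom to top: 1100011



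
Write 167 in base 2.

Using repeated division by 2:
167 ÷ 2 = 83 remainder 1
83 ÷ 2 = 41 remainder 1
41 ÷ 2 = 20 remainder 1
20 ÷ 2 = 10 remainder 0
10 ÷ 2 = 5 remainder 0
5 ÷ 2 = 2 remainder 1
2 ÷ 2 = 1 remainder 0
1 ÷ 2 = 0 remainder 1
Reading remainders bottom to top: 10100111



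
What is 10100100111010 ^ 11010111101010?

XOR: 1 when bits differ
  10100100111010
^ 11010111101010
----------------
  01110011010000
Decimal: 10554 ^ 13802 = 7376



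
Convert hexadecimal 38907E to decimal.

Expand by place value (powers of 16):
Digit values: E = 14
38907E = 3 × 16^5 + 8 × 16^4 + 9 × 16^3 + 0 × 16^2 + 7 × 16^1 + 14 × 16^0
= 3 × 1048576 + 8 × 65536 + 9 × 4096 + 0 × 256 + 7 × 16 + 14 × 1
= 3145728 + 524288 + 36864 + 0 + 112 + 14
= 3707006



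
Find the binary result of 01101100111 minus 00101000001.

Method 1 - Direct subtraction (column by column from the right: bit − bit − borrow-in; if negative, add 2 and borrow 1 from the next column):
borrow: 00000000000
        01101100111
-       00101000001
-------------------
        01000100110

Method 2 - Add two's complement:
Two's complement of 00101000001: invert → 11010111110, add 1 → 11010111111
  01101100111
+ 11010111111
-------------
 101000100110  (end carry out of the top bit = 1)
Discarding the end carry: 01000100110
Decimal check:
  01101100111 = 512 + 256 + 64 + 32 + 4 + 2 + 1 = 871
  00101000001 = 256 + 64 + 1 = 321
  871 - 321 = 550, and 01000100110 = 512 + 32 + 4 + 2 = 550 ✓



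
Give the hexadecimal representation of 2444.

Using repeated division by 16 (digits 10–15 are A–F):
2444 ÷ 16 = 152 remainder 12 (C)
152 ÷ 16 = 9 remainder 8
9 ÷ 16 = 0 remainder 9
Reading remainders bottom to top: 98C



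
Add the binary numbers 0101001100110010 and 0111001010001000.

Add column by column from the right: bit + bit + carry-in; write the sum mod 2, carry 1 when the sum is 2 or 3.
carry:  1110010000000000
        0101001100110010
+       0111001010001000
------------------------
       01100010110111010
(the carry out of the leftmost column, 0, becomes the leading bit)
Decimal check:
  0101001100110010 = 16384 + 4096 + 512 + 256 + 32 + 16 + 2 = 21298
  0111001010001000 = 16384 + 8192 + 4096 + 512 + 128 + 8 = 29320
  21298 + 29320 = 50618, and 01100010110111010 = 32768 + 16384 + 1024 + 256 + 128 + 32 + 16 + 8 + 2 = 50618 ✓



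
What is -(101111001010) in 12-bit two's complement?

Original (sign bit 1, negative): 101111001010
Step 1 - Invert all bits: 010000110101
Step 2 - Add 1: 010000110110
Verification: 101111001010 + 010000110110 = 1000000000000; discarding the end carry (carry out of the top bit) leaves the 12-bit value 000000000000, as required for x + (-x)



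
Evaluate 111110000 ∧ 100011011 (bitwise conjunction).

AND: 1 only when both bits are 1
  111110000
& 100011011
-----------
  100010000
Decimal: 496 & 283 = 272



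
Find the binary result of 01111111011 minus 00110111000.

Method 1 - Direct subtraction (column by column from the right: bit − bit − borrow-in; if negative, add 2 and borrow 1 from the next column):
borrow: 00000000000
        01111111011
-       00110111000
-------------------
        01001000011

Method 2 - Add two's complement:
Two's complement of 00110111000: invert → 11001000111, add 1 → 11001001000
  01111111011
+ 11001001000
-------------
 101001000011  (end carry out of the top bit = 1)
Discarding the end carry: 01001000011
Decimal check:
  01111111011 = 512 + 256 + 128 + 64 + 32 + 16 + 8 + 2 + 1 = 1019
  00110111000 = 256 + 128 + 32 + 16 + 8 = 440
  1019 - 440 = 579, and 01001000011 = 512 + 64 + 2 + 1 = 579 ✓



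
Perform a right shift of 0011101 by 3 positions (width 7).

Original: 0011101 (decimal 29)
Shift right by 3 positions
Drop the 3 low bits; fill with zeros on the left
Result: 0000011 (decimal 3)
Equivalent: 29 >> 3 = 29 ÷ 2^3 = 3



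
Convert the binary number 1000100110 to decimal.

Sum of powers of 2 for each 1-bit:
2^1 + 2^2 + 2^5 + 2^9
= 2 + 4 + 32 + 512
= 550



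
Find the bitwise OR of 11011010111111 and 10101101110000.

OR: 1 when either bit is 1
  11011010111111
| 10101101110000
----------------
  11111111111111
Decimal: 14015 | 11120 = 16383



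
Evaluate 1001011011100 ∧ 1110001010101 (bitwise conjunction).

AND: 1 only when both bits are 1
  1001011011100
& 1110001010101
---------------
  1000001010100
Decimal: 4828 & 7253 = 4180



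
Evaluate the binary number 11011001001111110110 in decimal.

Sum of powers of 2 for each 1-bit:
2^1 + 2^2 + 2^4 + 2^5 + 2^6 + 2^7 + 2^8 + 2^9 + 2^12 + 2^15 + 2^16 + 2^18 + 2^19
= 2 + 4 + 16 + 32 + 64 + 128 + 256 + 512 + 4096 + 32768 + 65536 + 262144 + 524288
= 889846



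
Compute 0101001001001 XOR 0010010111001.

XOR: 1 when bits differ
  0101001001001
^ 0010010111001
---------------
  0111011110000
Decimal: 2633 ^ 1209 = 3824



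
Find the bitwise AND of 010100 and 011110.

AND: 1 only when both bits are 1
  010100
& 011110
--------
  010100
Decimal: 20 & 30 = 20



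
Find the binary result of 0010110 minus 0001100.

Method 1 - Direct subtraction (column by column from the right: bit − bit − borrow-in; if negative, add 2 and borrow 1 from the next column):
borrow: 0010000
        0010110
-       0001100
---------------
        0001010

Method 2 - Add two's complement:
Two's complement of 0001100: invert → 1110011, add 1 → 1110100
  0010110
+ 1110100
---------
 10001010  (end carry out of the top bit = 1)
Discarding the end carry: 0001010
Decimal check:
  0010110 = 16 + 4 + 2 = 22
  0001100 = 8 + 4 = 12
  22 - 12 = 10, and 0001010 = 8 + 2 = 10 ✓



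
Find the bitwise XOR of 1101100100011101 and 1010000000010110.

XOR: 1 when bits differ
  1101100100011101
^ 1010000000010110
------------------
  0111100100001011
Decimal: 55581 ^ 40982 = 30987



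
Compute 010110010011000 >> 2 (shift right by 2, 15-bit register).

Original: 010110010011000 (decimal 11416)
Shift right by 2 positions
Drop the 2 low bits; fill with zeros on the left
Result: 000101100100110 (decimal 2854)
Equivalent: 11416 >> 2 = 11416 ÷ 2^2 = 2854

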